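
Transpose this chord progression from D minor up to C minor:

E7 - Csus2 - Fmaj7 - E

D7 Bbsus2 Ebmaj7 D

D minor up to C minor is a minor seventh; each chord root moves by that interval while the quality stays the same.
E7: root E up a minor seventh → D, giving D7.
Csus2: root C up a minor seventh → Bb, giving Bbsus2.
Fmaj7: root F up a minor seventh → Eb, giving Ebmaj7.
E: root E up a minor seventh → D, giving D.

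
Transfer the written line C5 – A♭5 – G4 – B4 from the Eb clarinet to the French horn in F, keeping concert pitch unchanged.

Bb5 Gb6 F5 A5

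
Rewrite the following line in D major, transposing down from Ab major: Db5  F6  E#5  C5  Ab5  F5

G4 B5 A##4 F#4 D5 B4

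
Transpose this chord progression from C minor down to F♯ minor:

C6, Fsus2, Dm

F#6 Bsus2 G#m

C minor down to F♯ minor is a diminished fifth; each chord root moves by that interval while the quality stays the same.
C6: root C down a diminished fifth → F#, giving F#6.
Fsus2: root F down a diminished fifth → B, giving Bsus2.
Dm: root D down a diminished fifth → G#, giving G#m.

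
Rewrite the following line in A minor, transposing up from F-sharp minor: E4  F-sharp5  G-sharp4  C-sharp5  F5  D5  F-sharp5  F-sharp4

G4 A5 B4 E5 Ab5 F5 A5 A4

F-sharp minor to A minor up is a minor third, so every note moves up by that interval.
E4 becomes G4
F#5 becomes A5
G#4 becomes B4
C#5 becomes E5
F5 becomes Ab5
D5 becomes F5
F#5 becomes A5
F#4 becomes A4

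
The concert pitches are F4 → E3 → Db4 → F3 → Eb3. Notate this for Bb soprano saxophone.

The Bb soprano saxophone sounds a major second below written, so the written part must be a major second above concert — transpose each note up.
F4 to G4
E3 to F#3
Db4 to Eb4
F3 to G3
Eb3 to F3

G4 F#3 Eb4 G3 F3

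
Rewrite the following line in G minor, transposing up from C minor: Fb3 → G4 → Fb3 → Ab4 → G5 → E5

From C up to G is a perfect fifth; apply that to each pitch.
Fb3 to Cb4
G4 to D5
Fb3 to Cb4
Ab4 to Eb5
G5 to D6
E5 to B5

Cb4 D5 Cb4 Eb5 D6 B5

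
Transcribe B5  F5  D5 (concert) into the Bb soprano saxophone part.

C#6 G5 E5

The Bb soprano saxophone sounds a major second below written, so the written part must be a major second above concert — transpose each note up.
B5 -> C#6
F5 -> G5
D5 -> E5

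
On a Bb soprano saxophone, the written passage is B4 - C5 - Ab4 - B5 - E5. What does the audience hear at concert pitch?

Written C4 on the Bb soprano saxophone sounds as Bb3, a major second lower; apply that shift to every note.
B4 -> A4
C5 -> Bb4
Ab4 -> Gb4
B5 -> A5
E5 -> D5

A4 Bb4 Gb4 A5 D5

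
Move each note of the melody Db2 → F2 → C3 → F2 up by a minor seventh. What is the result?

A minor seventh up from Db2 gives Cb3.
F2: a seventh up reaches E, and 10 semitones makes it Eb3.
A minor seventh up from C3 gives Bb3.
A minor seventh up from F2 gives Eb3.

Cb3 Eb3 Bb3 Eb3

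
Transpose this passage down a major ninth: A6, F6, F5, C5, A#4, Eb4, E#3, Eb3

A6 becomes G5
F6 becomes Eb5
F5 becomes Eb4
C5 becomes Bb3
A#4 becomes G#3
Eb4 becomes Db3
E#3 becomes D#2
Eb3 becomes Db2

G5 Eb5 Eb4 Bb3 G#3 Db3 D#2 Db2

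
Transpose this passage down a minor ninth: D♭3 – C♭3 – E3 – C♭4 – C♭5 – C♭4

Db3 becomes C2
Cb3 becomes Bb1
E3 becomes D#2
Cb4 becomes Bb2
Cb5 becomes Bb3
Cb4 becomes Bb2

C2 Bb1 D#2 Bb2 Bb3 Bb2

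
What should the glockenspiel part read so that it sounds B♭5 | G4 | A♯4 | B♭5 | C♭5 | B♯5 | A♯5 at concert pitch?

Written C4 sounds as C6 on the glockenspiel, so concert pitches are written a perfect fifteenth down.
Bb5 → Bb3
G4 → G2
A#4 → A#2
Bb5 → Bb3
Cb5 → Cb3
B#5 → B#3
A#5 → A#3

Bb3 G2 A#2 Bb3 Cb3 B#3 A#3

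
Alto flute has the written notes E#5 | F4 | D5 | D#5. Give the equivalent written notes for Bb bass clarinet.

C##6 D5 B5 B#5

First find concert pitch: the alto flute sounds a perfect fourth below written, so E#5 F4 D5 D#5 sounds B#4 C4 A4 A#4.
Then write for Bb bass clarinet: it sounds a major ninth below written, so the part must be a major ninth above concert.
B#4 → C##6
C4 → D5
A4 → B5
A#4 → B#5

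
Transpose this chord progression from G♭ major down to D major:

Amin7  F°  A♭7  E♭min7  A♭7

G♭ major down to D major is a diminished fourth; each chord root moves by that interval while the quality stays the same.
Amin7: root A down a diminished fourth → E#, giving E#min7.
F°: root F down a diminished fourth → C#, giving C#°.
A♭7: root A♭ down a diminished fourth → E, giving E7.
E♭min7: root E♭ down a diminished fourth → B, giving Bmin7.
A♭7: root A♭ down a diminished fourth → E, giving E7.

E#min7 C#° E7 Bmin7 E7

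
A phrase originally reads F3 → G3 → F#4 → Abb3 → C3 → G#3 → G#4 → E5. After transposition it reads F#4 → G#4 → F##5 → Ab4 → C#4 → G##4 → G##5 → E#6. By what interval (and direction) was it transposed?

up an augmented octave

From F3 to F#4 is 8 letter names — an octave of some quality.
F3 to F#4 is 13 semitones, which makes it an augmented octave; the second version is higher, so the direction is up.
Checking another pair — E5 → E#6 — gives the same interval.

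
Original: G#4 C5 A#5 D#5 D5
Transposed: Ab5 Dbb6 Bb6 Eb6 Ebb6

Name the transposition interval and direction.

up a diminished ninth

From G#4 to Ab5 is 9 letter names — a ninth of some quality.
G#4 to Ab5 is 12 semitones, which makes it a diminished ninth; the second version is higher, so the direction is up.
Checking another pair — D5 → Ebb6 — gives the same interval.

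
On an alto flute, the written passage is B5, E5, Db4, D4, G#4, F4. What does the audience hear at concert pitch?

F#5 B4 Ab3 A3 D#4 C4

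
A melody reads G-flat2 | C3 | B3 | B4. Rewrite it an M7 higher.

Gb2 gives F3
C3 gives B3
B3 gives A#4
B4 gives A#5

F3 B3 A#4 A#5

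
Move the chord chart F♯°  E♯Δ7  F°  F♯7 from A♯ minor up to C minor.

A♯ minor up to C minor is a diminished third; each chord root moves by that interval while the quality stays the same.
F♯°: root F♯ up a diminished third → Ab, giving Ab°.
E♯Δ7: root E♯ up a diminished third → G, giving GΔ7.
F°: root F up a diminished third → Abb, giving Abb°.
F♯7: root F♯ up a diminished third → Ab, giving Ab7.

Ab° GΔ7 Abb° Ab7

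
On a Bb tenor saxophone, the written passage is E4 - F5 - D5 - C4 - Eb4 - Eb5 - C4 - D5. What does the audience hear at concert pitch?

D3 Eb4 C4 Bb2 Db3 Db4 Bb2 C4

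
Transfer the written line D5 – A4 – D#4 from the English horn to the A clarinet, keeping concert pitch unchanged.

First find concert pitch: the English horn sounds a perfect fifth below written, so D5 A4 D#4 sounds G4 D4 G#3.
Then write for A clarinet: it sounds a minor third below written, so the part must be a minor third above concert.
G4 → Bb4
D4 → F4
G#3 → B3

Bb4 F4 B3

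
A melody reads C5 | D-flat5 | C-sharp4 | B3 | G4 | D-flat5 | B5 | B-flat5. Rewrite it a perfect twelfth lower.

C5 gives F3
Db5 gives Gb3
C#4 gives F#2
B3 gives E2
G4 gives C3
Db5 gives Gb3
B5 gives E4
Bb5 gives Eb4

F3 Gb3 F#2 E2 C3 Gb3 E4 Eb4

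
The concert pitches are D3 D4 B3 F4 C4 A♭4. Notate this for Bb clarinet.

E3 E4 C#4 G4 D4 Bb4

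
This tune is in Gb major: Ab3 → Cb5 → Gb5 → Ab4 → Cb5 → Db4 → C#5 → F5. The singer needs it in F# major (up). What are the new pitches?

G#4 B5 F#6 G#5 B5 C#5 B##5 E#6

Gb major to F# major up is an augmented seventh, so every note moves up by that interval.
Ab3 gives G#4
Cb5 gives B5
Gb5 gives F#6
Ab4 gives G#5
Cb5 gives B5
Db4 gives C#5
C#5 gives B##5
F5 gives E#6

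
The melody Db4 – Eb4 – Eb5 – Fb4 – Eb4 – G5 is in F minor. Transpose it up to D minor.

Bb4 C5 C6 Db5 C5 E6

From F up to D is a major sixth; apply that to each pitch.
Db4 to Bb4
Eb4 to C5
Eb5 to C6
Fb4 to Db5
Eb4 to C5
G5 to E6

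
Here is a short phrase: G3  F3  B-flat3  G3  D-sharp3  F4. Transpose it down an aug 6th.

Bbb2 Abb2 Dbb3 Bbb2 F2 Abb3

G3: a sixth down reaches B, and 10 semitones makes it Bbb2.
F3 down an augmented sixth is Abb2.
Bb3 down an augmented sixth is Dbb3.
G3: a sixth down reaches B, and 10 semitones makes it Bbb2.
D#3: a sixth down reaches F, and 10 semitones makes it F2.
F4 down an augmented sixth is Abb3.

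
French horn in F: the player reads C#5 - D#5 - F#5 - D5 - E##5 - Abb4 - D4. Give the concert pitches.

F#4 G#4 B4 G4 A##4 Dbb4 G3

Written C4 on the French horn in F sounds as F3, a perfect fifth lower; apply that shift to every note.
C#5 gives F#4
D#5 gives G#4
F#5 gives B4
D5 gives G4
E##5 gives A##4
Abb4 gives Dbb4
D4 gives G3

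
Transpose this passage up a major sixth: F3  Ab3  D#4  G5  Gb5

D4 F4 B#4 E6 Eb6

F3 becomes D4
Ab3 becomes F4
D#4 becomes B#4
G5 becomes E6
Gb5 becomes Eb6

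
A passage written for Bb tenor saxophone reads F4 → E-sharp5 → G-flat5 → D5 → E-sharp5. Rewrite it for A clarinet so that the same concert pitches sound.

Gb3 F#4 Abb4 Eb4 F#4

First find concert pitch: the Bb tenor saxophone sounds a major ninth below written, so F4 E-sharp5 G-flat5 D5 E-sharp5 sounds Eb3 D#4 Fb4 C4 D#4.
Then write for A clarinet: it sounds a minor third below written, so the part must be a minor third above concert.
Eb3 → Gb3
D#4 → F#4
Fb4 → Abb4
C4 → Eb4
D#4 → F#4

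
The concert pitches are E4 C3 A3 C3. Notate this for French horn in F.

Written C4 sounds as F3 on the French horn in F, so concert pitches are written a perfect fifth up.
E4 gives B4
C3 gives G3
A3 gives E4
C3 gives G3

B4 G3 E4 G3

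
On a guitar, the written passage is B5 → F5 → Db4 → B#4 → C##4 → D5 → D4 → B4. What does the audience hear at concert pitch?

B4 F4 Db3 B#3 C##3 D4 D3 B3

The guitar sounds a perfect octave below written, so transpose each written note down a perfect octave.
B5 to B4
F5 to F4
Db4 to Db3
B#4 to B#3
C##4 to C##3
D5 to D4
D4 to D3
B4 to B3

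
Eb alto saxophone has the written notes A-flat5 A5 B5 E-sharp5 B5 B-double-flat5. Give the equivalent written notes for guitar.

First find concert pitch: the Eb alto saxophone sounds a major sixth below written, so A-flat5 A5 B5 E-sharp5 B5 B-double-flat5 sounds Cb5 C5 D5 G#4 D5 Dbb5.
Then write for guitar: it sounds a perfect octave below written, so the part must be a perfect octave above concert.
Cb5 → Cb6
C5 → C6
D5 → D6
G#4 → G#5
D5 → D6
Dbb5 → Dbb6

Cb6 C6 D6 G#5 D6 Dbb6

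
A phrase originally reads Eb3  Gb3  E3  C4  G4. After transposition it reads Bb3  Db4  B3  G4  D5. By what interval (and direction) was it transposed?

up a perfect fifth

From Eb3 to Bb3 is 5 letter names — a fifth of some quality.
Eb3 to Bb3 is 7 semitones, which makes it a perfect fifth; the second version is higher, so the direction is up.
Checking another pair — G4 → D5 — gives the same interval.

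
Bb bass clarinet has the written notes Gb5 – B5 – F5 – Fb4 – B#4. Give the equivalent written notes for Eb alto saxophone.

First find concert pitch: the Bb bass clarinet sounds a major ninth below written, so Gb5 B5 F5 Fb4 B#4 sounds Fb4 A4 Eb4 Ebb3 A#3.
Then write for Eb alto saxophone: it sounds a major sixth below written, so the part must be a major sixth above concert.
Fb4 → Db5
A4 → F#5
Eb4 → C5
Ebb3 → Cb4
A#3 → F##4

Db5 F#5 C5 Cb4 F##4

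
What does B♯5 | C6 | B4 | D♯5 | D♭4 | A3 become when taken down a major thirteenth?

D#4 Eb4 D3 F#3 Fb2 C2

A major thirteenth down from B#5 gives D#4.
C6 down a major thirteenth is Eb4.
B4: a thirteenth down reaches D, and 21 semitones makes it D3.
D#5 down a major thirteenth is F#3.
Db4: a thirteenth down reaches F, and 21 semitones makes it Fb2.
A3: a thirteenth down reaches C, and 21 semitones makes it C2.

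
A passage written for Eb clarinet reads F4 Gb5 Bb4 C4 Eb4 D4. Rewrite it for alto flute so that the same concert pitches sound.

Db5 Ebb6 Gb5 Ab4 Cb5 Bb4

First find concert pitch: the Eb clarinet sounds a minor third above written, so F4 Gb5 Bb4 C4 Eb4 D4 sounds Ab4 Bbb5 Db5 Eb4 Gb4 F4.
Then write for alto flute: it sounds a perfect fourth below written, so the part must be a perfect fourth above concert.
Ab4 → Db5
Bbb5 → Ebb6
Db5 → Gb5
Eb4 → Ab4
Gb4 → Cb5
F4 → Bb4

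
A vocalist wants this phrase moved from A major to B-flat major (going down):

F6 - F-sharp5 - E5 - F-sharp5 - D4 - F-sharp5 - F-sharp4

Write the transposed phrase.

Gb5 G4 F4 G4 Eb3 G4 G3

A major to B-flat major down is a major seventh, so every note moves down by that interval.
F6 gives Gb5
F#5 gives G4
E5 gives F4
F#5 gives G4
D4 gives Eb3
F#5 gives G4
F#4 gives G3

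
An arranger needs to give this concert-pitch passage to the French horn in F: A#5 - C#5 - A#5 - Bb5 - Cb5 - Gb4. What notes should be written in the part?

The French horn in F sounds a perfect fifth below written, so the written part must be a perfect fifth above concert — transpose each note up.
A#5 gives E#6
C#5 gives G#5
A#5 gives E#6
Bb5 gives F6
Cb5 gives Gb5
Gb4 gives Db5

E#6 G#5 E#6 F6 Gb5 Db5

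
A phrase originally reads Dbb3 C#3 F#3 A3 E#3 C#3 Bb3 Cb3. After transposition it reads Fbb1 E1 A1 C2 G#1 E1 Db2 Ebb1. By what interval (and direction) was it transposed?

down a major thirteenth

From Dbb3 to Fbb1 is 13 letter names — a thirteenth of some quality.
Fbb1 to Dbb3 is 21 semitones, which makes it a major thirteenth; the second version is lower, so the direction is down.
Checking another pair — Cb3 → Ebb1 — gives the same interval.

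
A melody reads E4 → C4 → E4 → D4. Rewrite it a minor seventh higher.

D5 Bb4 D5 C5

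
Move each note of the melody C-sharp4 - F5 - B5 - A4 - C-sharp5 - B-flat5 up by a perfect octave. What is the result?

C#5 F6 B6 A5 C#6 Bb6

C#4: an octave up reaches C, and 12 semitones makes it C#5.
A perfect octave up from F5 gives F6.
B5: an octave up reaches B, and 12 semitones makes it B6.
A4: an octave up reaches A, and 12 semitones makes it A5.
A perfect octave up from C#5 gives C#6.
A perfect octave up from Bb5 gives Bb6.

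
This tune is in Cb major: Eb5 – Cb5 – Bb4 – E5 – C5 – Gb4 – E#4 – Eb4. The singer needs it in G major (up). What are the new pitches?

B5 G5 F#5 B#5 G#5 D5 B##4 B4

From Cb up to G is an augmented fifth; apply that to each pitch.
Eb5 becomes B5
Cb5 becomes G5
Bb4 becomes F#5
E5 becomes B#5
C5 becomes G#5
Gb4 becomes D5
E#4 becomes B##4
Eb4 becomes B4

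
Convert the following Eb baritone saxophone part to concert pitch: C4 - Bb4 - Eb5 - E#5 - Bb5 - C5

Written C4 on the Eb baritone saxophone sounds as Eb2, a major thirteenth lower; apply that shift to every note.
C4 becomes Eb2
Bb4 becomes Db3
Eb5 becomes Gb3
E#5 becomes G#3
Bb5 becomes Db4
C5 becomes Eb3

Eb2 Db3 Gb3 G#3 Db4 Eb3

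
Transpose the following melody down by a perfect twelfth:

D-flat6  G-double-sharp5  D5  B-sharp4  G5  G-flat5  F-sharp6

Gb4 C##4 G3 E#3 C4 Cb4 B4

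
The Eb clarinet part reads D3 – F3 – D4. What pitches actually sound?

F3 Ab3 F4

The Eb clarinet sounds a minor third above written, so transpose each written note up a minor third.
D3 becomes F3
F3 becomes Ab3
D4 becomes F4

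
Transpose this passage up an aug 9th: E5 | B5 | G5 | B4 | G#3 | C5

E5 -> F##6
B5 -> C##7
G5 -> A#6
B4 -> C##6
G#3 -> A##4
C5 -> D#6

F##6 C##7 A#6 C##6 A##4 D#6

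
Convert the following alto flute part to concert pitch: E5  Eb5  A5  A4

B4 Bb4 E5 E4

Written C4 on the alto flute sounds as G3, a perfect fourth lower; apply that shift to every note.
E5 becomes B4
Eb5 becomes Bb4
A5 becomes E5
A4 becomes E4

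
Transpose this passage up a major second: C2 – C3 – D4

D2 D3 E4

C2 to D2
C3 to D3
D4 to E4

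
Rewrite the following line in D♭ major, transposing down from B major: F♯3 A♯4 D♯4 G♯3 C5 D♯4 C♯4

Ab2 C4 F3 Bb2 Ebb4 F3 Eb3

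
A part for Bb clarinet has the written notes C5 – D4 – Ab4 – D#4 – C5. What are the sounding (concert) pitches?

Written C4 on the Bb clarinet sounds as Bb3, a major second lower; apply that shift to every note.
C5 -> Bb4
D4 -> C4
Ab4 -> Gb4
D#4 -> C#4
C5 -> Bb4

Bb4 C4 Gb4 C#4 Bb4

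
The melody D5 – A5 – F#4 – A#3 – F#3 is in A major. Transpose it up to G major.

C6 G6 E5 G#4 E4

From A up to G is a minor seventh; apply that to each pitch.
D5 to C6
A5 to G6
F#4 to E5
A#3 to G#4
F#3 to E4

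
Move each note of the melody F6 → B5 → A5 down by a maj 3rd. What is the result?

F6 -> Db6
B5 -> G5
A5 -> F5

Db6 G5 F5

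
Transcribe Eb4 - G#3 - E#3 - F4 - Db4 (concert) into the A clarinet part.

Gb4 B3 G#3 Ab4 Fb4

Written C4 sounds as A3 on the A clarinet, so concert pitches are written a minor third up.
Eb4 gives Gb4
G#3 gives B3
E#3 gives G#3
F4 gives Ab4
Db4 gives Fb4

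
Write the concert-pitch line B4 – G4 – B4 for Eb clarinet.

G#4 E4 G#4

Written C4 sounds as Eb4 on the Eb clarinet, so concert pitches are written a minor third down.
B4 → G#4
G4 → E4
B4 → G#4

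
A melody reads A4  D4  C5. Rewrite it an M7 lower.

A major seventh down from A4 gives Bb3.
A major seventh down from D4 gives Eb3.
A major seventh down from C5 gives Db4.

Bb3 Eb3 Db4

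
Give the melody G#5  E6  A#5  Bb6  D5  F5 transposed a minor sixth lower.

A minor sixth down from G#5 gives B#4.
E6: a sixth down reaches G, and 8 semitones makes it G#5.
A#5 down a minor sixth is C##5.
Bb6: a sixth down reaches D, and 8 semitones makes it D6.
D5 down a minor sixth is F#4.
A minor sixth down from F5 gives A4.

B#4 G#5 C##5 D6 F#4 A4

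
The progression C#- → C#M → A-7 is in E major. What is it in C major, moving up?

E major up to C major is a minor sixth; each chord root moves by that interval while the quality stays the same.
C#-: root C# up a minor sixth → A, giving A-.
C#M: root C# up a minor sixth → A, giving AM.
A-7: root A up a minor sixth → F, giving F-7.

A- AM F-7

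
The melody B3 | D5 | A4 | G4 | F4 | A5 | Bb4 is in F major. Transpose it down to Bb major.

From F down to Bb is a perfect fifth; apply that to each pitch.
B3 → E3
D5 → G4
A4 → D4
G4 → C4
F4 → Bb3
A5 → D5
Bb4 → Eb4

E3 G4 D4 C4 Bb3 D5 Eb4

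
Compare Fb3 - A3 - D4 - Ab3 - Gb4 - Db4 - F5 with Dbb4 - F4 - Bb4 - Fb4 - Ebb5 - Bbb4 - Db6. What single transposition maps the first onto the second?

up a minor sixth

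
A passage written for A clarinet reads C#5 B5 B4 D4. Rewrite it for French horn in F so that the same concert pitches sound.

First find concert pitch: the A clarinet sounds a minor third below written, so C#5 B5 B4 D4 sounds A#4 G#5 G#4 B3.
Then write for French horn in F: it sounds a perfect fifth below written, so the part must be a perfect fifth above concert.
A#4 → E#5
G#5 → D#6
G#4 → D#5
B3 → F#4

E#5 D#6 D#5 F#4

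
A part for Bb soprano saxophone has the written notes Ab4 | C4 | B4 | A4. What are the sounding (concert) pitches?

Gb4 Bb3 A4 G4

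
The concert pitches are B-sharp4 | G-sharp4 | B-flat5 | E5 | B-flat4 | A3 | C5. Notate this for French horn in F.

F##5 D#5 F6 B5 F5 E4 G5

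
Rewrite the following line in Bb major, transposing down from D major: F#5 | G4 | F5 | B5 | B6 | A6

From D down to Bb is a major third; apply that to each pitch.
F#5 -> D5
G4 -> Eb4
F5 -> Db5
B5 -> G5
B6 -> G6
A6 -> F6

D5 Eb4 Db5 G5 G6 F6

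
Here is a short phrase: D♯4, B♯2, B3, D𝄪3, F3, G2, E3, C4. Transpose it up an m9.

E5 C#4 C5 E#4 Gb4 Ab3 F4 Db5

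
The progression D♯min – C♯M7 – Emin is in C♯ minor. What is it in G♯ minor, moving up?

A#min G#M7 Bmin

C♯ minor up to G♯ minor is a perfect fifth; each chord root moves by that interval while the quality stays the same.
D♯min: root D♯ up a perfect fifth → A#, giving A#min.
C♯M7: root C♯ up a perfect fifth → G#, giving G#M7.
Emin: root E up a perfect fifth → B, giving Bmin.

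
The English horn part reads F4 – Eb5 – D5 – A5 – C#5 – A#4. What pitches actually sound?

The English horn sounds a perfect fifth below written, so transpose each written note down a perfect fifth.
F4 to Bb3
Eb5 to Ab4
D5 to G4
A5 to D5
C#5 to F#4
A#4 to D#4

Bb3 Ab4 G4 D5 F#4 D#4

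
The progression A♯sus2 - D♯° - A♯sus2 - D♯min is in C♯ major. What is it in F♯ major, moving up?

D#sus2 G#° D#sus2 G#min

C♯ major up to F♯ major is a perfect fourth; each chord root moves by that interval while the quality stays the same.
A♯sus2: root A♯ up a perfect fourth → D#, giving D#sus2.
D♯°: root D♯ up a perfect fourth → G#, giving G#°.
A♯sus2: root A♯ up a perfect fourth → D#, giving D#sus2.
D♯min: root D♯ up a perfect fourth → G#, giving G#min.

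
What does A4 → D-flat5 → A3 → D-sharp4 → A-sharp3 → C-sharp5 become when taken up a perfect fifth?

A4 to E5
Db5 to Ab5
A3 to E4
D#4 to A#4
A#3 to E#4
C#5 to G#5

E5 Ab5 E4 A#4 E#4 G#5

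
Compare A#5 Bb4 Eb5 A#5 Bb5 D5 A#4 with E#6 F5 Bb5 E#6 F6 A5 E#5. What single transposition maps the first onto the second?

up a perfect fifth

Take the first pair: A#5 → E#6. A to E spans 5 letter names, so the interval is some kind of fifth.
A#5 to E#6 is 7 semitones, which makes it a perfect fifth; the second version is higher, so the direction is up.
Checking another pair — A#4 → E#5 — gives the same interval.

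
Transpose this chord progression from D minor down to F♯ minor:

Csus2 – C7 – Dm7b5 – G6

D minor down to F♯ minor is a minor sixth; each chord root moves by that interval while the quality stays the same.
Csus2: root C down a minor sixth → E, giving Esus2.
C7: root C down a minor sixth → E, giving E7.
Dm7b5: root D down a minor sixth → F#, giving F#m7b5.
G6: root G down a minor sixth → B, giving B6.

Esus2 E7 F#m7b5 B6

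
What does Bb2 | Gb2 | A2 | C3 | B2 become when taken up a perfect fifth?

F3 Db3 E3 G3 F#3

Bb2 up a perfect fifth is F3.
A perfect fifth up from Gb2 gives Db3.
A2: a fifth up reaches E, and 7 semitones makes it E3.
C3 up a perfect fifth is G3.
B2 up a perfect fifth is F#3.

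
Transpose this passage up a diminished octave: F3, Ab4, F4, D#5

Fb4 Abb5 Fb5 D6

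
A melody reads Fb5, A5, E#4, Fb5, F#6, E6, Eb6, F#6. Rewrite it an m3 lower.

Db5 F#5 C##4 Db5 D#6 C#6 C6 D#6

Fb5 down a minor third is Db5.
A5: a third down reaches F, and 3 semitones makes it F#5.
E#4: a third down reaches C, and 3 semitones makes it C##4.
Fb5: a third down reaches D, and 3 semitones makes it Db5.
A minor third down from F#6 gives D#6.
E6 down a minor third is C#6.
Eb6: a third down reaches C, and 3 semitones makes it C6.
F#6 down a minor third is D#6.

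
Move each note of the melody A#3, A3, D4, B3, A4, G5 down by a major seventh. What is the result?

B2 Bb2 Eb3 C3 Bb3 Ab4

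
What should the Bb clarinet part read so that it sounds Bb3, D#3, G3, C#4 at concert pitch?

The Bb clarinet sounds a major second below written, so the written part must be a major second above concert — transpose each note up.
Bb3 gives C4
D#3 gives E#3
G3 gives A3
C#4 gives D#4

C4 E#3 A3 D#4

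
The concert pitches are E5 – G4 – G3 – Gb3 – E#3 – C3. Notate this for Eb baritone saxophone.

C#7 E6 E5 Eb5 C##5 A4

The Eb baritone saxophone sounds a major thirteenth below written, so the written part must be a major thirteenth above concert — transpose each note up.
E5 gives C#7
G4 gives E6
G3 gives E5
Gb3 gives Eb5
E#3 gives C##5
C3 gives A4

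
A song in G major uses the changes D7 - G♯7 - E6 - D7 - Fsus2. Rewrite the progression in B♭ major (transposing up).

G major up to B♭ major is a minor third; each chord root moves by that interval while the quality stays the same.
D7: root D up a minor third → F, giving F7.
G♯7: root G♯ up a minor third → B, giving B7.
E6: root E up a minor third → G, giving G6.
D7: root D up a minor third → F, giving F7.
Fsus2: root F up a minor third → Ab, giving Absus2.

F7 B7 G6 F7 Absus2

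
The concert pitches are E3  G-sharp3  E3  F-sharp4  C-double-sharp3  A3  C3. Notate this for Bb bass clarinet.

Written C4 sounds as Bb2 on the Bb bass clarinet, so concert pitches are written a major ninth up.
E3 becomes F#4
G#3 becomes A#4
E3 becomes F#4
F#4 becomes G#5
C##3 becomes D##4
A3 becomes B4
C3 becomes D4

F#4 A#4 F#4 G#5 D##4 B4 D4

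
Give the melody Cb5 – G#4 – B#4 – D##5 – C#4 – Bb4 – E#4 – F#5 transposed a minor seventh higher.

Bbb5 F#5 A#5 C##6 B4 Ab5 D#5 E6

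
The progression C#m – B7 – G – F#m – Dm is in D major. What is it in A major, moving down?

D major down to A major is a perfect fourth; each chord root moves by that interval while the quality stays the same.
C#m: root C# down a perfect fourth → G#, giving G#m.
B7: root B down a perfect fourth → F#, giving F#7.
G: root G down a perfect fourth → D, giving D.
F#m: root F# down a perfect fourth → C#, giving C#m.
Dm: root D down a perfect fourth → A, giving Am.

G#m F#7 D C#m Am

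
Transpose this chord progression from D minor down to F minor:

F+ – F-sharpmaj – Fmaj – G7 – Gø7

Ab+ Amaj Abmaj Bb7 Bbø7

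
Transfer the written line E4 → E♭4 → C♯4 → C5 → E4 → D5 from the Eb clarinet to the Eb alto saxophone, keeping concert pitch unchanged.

E5 Eb5 C#5 C6 E5 D6

First find concert pitch: the Eb clarinet sounds a minor third above written, so E4 E♭4 C♯4 C5 E4 D5 sounds G4 Gb4 E4 Eb5 G4 F5.
Then write for Eb alto saxophone: it sounds a major sixth below written, so the part must be a major sixth above concert.
G4 → E5
Gb4 → Eb5
E4 → C#5
Eb5 → C6
G4 → E5
F5 → D6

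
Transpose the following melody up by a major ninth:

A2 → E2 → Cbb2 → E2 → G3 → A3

B3 F#3 Dbb3 F#3 A4 B4

A2 -> B3
E2 -> F#3
Cbb2 -> Dbb3
E2 -> F#3
G3 -> A4
A3 -> B4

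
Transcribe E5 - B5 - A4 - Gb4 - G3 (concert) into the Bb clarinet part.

The Bb clarinet sounds a major second below written, so the written part must be a major second above concert — transpose each note up.
E5 → F#5
B5 → C#6
A4 → B4
Gb4 → Ab4
G3 → A3

F#5 C#6 B4 Ab4 A3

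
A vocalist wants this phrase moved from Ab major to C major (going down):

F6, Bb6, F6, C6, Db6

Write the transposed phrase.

Ab major to C major down is a minor sixth, so every note moves down by that interval.
F6 to A5
Bb6 to D6
F6 to A5
C6 to E5
Db6 to F5

A5 D6 A5 E5 F5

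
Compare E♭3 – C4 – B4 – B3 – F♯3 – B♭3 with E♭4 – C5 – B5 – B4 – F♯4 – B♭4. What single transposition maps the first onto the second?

Take the first pair: Eb3 → Eb4. E to E spans 8 letter names, so the interval is some kind of octave.
Eb3 to Eb4 is 12 semitones, which makes it a perfect octave; the second version is higher, so the direction is up.
Checking another pair — Bb3 → Bb4 — gives the same interval.

up a perfect octave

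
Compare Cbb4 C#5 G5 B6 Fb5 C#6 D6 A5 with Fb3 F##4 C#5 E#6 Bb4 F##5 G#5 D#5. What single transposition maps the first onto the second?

down a diminished fifth

Take the first pair: Cbb4 → Fb3. C to F spans 5 letter names, so the interval is some kind of fifth.
Fb3 to Cbb4 is 6 semitones, which makes it a diminished fifth; the second version is lower, so the direction is down.
Checking another pair — A5 → D#5 — gives the same interval.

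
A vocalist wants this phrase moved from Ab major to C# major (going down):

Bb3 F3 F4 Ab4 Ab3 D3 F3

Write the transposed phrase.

Ab major to C# major down is a diminished sixth, so every note moves down by that interval.
Bb3 to D#3
F3 to A#2
F4 to A#3
Ab4 to C#4
Ab3 to C#3
D3 to F##2
F3 to A#2

D#3 A#2 A#3 C#4 C#3 F##2 A#2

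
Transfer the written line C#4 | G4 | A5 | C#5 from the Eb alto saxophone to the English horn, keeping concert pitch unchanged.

B3 F4 G5 B4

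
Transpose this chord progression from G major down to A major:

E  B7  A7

G major down to A major is a minor seventh; each chord root moves by that interval while the quality stays the same.
E: root E down a minor seventh → F#, giving F#.
B7: root B down a minor seventh → C#, giving C#7.
A7: root A down a minor seventh → B, giving B7.

F# C#7 B7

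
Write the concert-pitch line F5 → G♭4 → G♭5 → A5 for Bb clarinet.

G5 Ab4 Ab5 B5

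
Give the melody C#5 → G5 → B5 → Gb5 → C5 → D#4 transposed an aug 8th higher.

C#5 becomes C##6
G5 becomes G#6
B5 becomes B#6
Gb5 becomes G6
C5 becomes C#6
D#4 becomes D##5

C##6 G#6 B#6 G6 C#6 D##5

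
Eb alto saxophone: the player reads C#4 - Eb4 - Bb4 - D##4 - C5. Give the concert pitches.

Written C4 on the Eb alto saxophone sounds as Eb3, a major sixth lower; apply that shift to every note.
C#4 gives E3
Eb4 gives Gb3
Bb4 gives Db4
D##4 gives F##3
C5 gives Eb4

E3 Gb3 Db4 F##3 Eb4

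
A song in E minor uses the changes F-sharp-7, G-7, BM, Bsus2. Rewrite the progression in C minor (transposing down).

D-7 Eb-7 GM Gsus2

E minor down to C minor is a major third; each chord root moves by that interval while the quality stays the same.
F-sharp-7: root F-sharp down a major third → D, giving D-7.
G-7: root G down a major third → Eb, giving Eb-7.
BM: root B down a major third → G, giving GM.
Bsus2: root B down a major third → G, giving Gsus2.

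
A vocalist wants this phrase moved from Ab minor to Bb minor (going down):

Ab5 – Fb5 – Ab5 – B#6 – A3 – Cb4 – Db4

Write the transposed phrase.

From Ab down to Bb is a minor seventh; apply that to each pitch.
Ab5 to Bb4
Fb5 to Gb4
Ab5 to Bb4
B#6 to C##6
A3 to B2
Cb4 to Db3
Db4 to Eb3

Bb4 Gb4 Bb4 C##6 B2 Db3 Eb3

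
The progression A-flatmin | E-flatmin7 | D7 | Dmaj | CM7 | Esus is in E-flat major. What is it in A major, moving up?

Dmin Amin7 G#7 G#maj F#M7 A#sus

E-flat major up to A major is an augmented fourth; each chord root moves by that interval while the quality stays the same.
A-flatmin: root A-flat up an augmented fourth → D, giving Dmin.
E-flatmin7: root E-flat up an augmented fourth → A, giving Amin7.
D7: root D up an augmented fourth → G#, giving G#7.
Dmaj: root D up an augmented fourth → G#, giving G#maj.
CM7: root C up an augmented fourth → F#, giving F#M7.
Esus: root E up an augmented fourth → A#, giving A#sus.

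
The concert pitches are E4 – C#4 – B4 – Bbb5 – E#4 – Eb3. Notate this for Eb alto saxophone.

C#5 A#4 G#5 Gb6 C##5 C4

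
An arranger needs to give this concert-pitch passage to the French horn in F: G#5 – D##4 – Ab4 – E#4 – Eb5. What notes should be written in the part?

D#6 A##4 Eb5 B#4 Bb5

Written C4 sounds as F3 on the French horn in F, so concert pitches are written a perfect fifth up.
G#5 -> D#6
D##4 -> A##4
Ab4 -> Eb5
E#4 -> B#4
Eb5 -> Bb5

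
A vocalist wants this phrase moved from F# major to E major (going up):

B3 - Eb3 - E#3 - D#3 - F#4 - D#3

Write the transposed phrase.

From F# up to E is a minor seventh; apply that to each pitch.
B3 gives A4
Eb3 gives Db4
E#3 gives D#4
D#3 gives C#4
F#4 gives E5
D#3 gives C#4

A4 Db4 D#4 C#4 E5 C#4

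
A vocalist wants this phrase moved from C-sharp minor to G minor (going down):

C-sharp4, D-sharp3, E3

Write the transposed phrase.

C-sharp minor to G minor down is an augmented fourth, so every note moves down by that interval.
C#4 to G3
D#3 to A2
E3 to Bb2

G3 A2 Bb2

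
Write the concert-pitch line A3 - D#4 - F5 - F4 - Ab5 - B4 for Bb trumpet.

B3 E#4 G5 G4 Bb5 C#5

The Bb trumpet sounds a major second below written, so the written part must be a major second above concert — transpose each note up.
A3 gives B3
D#4 gives E#4
F5 gives G5
F4 gives G4
Ab5 gives Bb5
B4 gives C#5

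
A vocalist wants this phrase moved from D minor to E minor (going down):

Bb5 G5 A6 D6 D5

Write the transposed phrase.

C5 A4 B5 E5 E4

D minor to E minor down is a minor seventh, so every note moves down by that interval.
Bb5 to C5
G5 to A4
A6 to B5
D6 to E5
D5 to E4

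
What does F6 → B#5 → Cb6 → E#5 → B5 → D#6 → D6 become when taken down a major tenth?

F6 becomes Db5
B#5 becomes G#4
Cb6 becomes Abb4
E#5 becomes C#4
B5 becomes G4
D#6 becomes B4
D6 becomes Bb4

Db5 G#4 Abb4 C#4 G4 B4 Bb4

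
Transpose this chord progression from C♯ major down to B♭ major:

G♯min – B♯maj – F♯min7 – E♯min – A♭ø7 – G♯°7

C♯ major down to B♭ major is an augmented second; each chord root moves by that interval while the quality stays the same.
G♯min: root G♯ down an augmented second → F, giving Fmin.
B♯maj: root B♯ down an augmented second → A, giving Amaj.
F♯min7: root F♯ down an augmented second → Eb, giving Ebmin7.
E♯min: root E♯ down an augmented second → D, giving Dmin.
A♭ø7: root A♭ down an augmented second → Gbb, giving Gbbø7.
G♯°7: root G♯ down an augmented second → F, giving F°7.

Fmin Amaj Ebmin7 Dmin Gbbø7 F°7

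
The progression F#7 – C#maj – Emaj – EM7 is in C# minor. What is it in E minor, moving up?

A7 Emaj Gmaj GM7

C# minor up to E minor is a minor third; each chord root moves by that interval while the quality stays the same.
F#7: root F# up a minor third → A, giving A7.
C#maj: root C# up a minor third → E, giving Emaj.
Emaj: root E up a minor third → G, giving Gmaj.
EM7: root E up a minor third → G, giving GM7.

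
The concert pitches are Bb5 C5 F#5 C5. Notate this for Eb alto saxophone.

Written C4 sounds as Eb3 on the Eb alto saxophone, so concert pitches are written a major sixth up.
Bb5 to G6
C5 to A5
F#5 to D#6
C5 to A5

G6 A5 D#6 A5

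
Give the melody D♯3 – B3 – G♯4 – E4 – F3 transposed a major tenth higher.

D#3 → F##4
B3 → D#5
G#4 → B#5
E4 → G#5
F3 → A4

F##4 D#5 B#5 G#5 A4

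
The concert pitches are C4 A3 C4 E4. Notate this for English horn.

Written C4 sounds as F3 on the English horn, so concert pitches are written a perfect fifth up.
C4 gives G4
A3 gives E4
C4 gives G4
E4 gives B4

G4 E4 G4 B4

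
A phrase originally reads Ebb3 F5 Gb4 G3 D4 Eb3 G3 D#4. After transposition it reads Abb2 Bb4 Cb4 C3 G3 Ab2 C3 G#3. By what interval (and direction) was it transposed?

Take the first pair: Ebb3 → Abb2. E to A spans 5 letter names, so the interval is some kind of fifth.
Abb2 to Ebb3 is 7 semitones, which makes it a perfect fifth; the second version is lower, so the direction is down.
Checking another pair — D#4 → G#3 — gives the same interval.

down a perfect fifth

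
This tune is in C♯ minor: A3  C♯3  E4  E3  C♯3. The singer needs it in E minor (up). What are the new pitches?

C4 E3 G4 G3 E3

From C♯ up to E is a minor third; apply that to each pitch.
A3 gives C4
C#3 gives E3
E4 gives G4
E3 gives G3
C#3 gives E3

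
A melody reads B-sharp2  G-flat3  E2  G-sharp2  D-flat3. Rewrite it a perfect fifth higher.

A perfect fifth up from B#2 gives F##3.
A perfect fifth up from Gb3 gives Db4.
A perfect fifth up from E2 gives B2.
G#2 up a perfect fifth is D#3.
Db3: a fifth up reaches A, and 7 semitones makes it Ab3.

F##3 Db4 B2 D#3 Ab3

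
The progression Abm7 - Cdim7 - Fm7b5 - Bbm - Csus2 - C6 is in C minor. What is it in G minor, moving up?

Ebm7 Gdim7 Cm7b5 Fm Gsus2 G6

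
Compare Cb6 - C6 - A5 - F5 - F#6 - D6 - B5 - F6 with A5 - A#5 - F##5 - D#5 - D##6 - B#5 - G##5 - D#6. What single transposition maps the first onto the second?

down a diminished third

Take the first pair: Cb6 → A5. C to A spans 3 letter names, so the interval is some kind of third.
A5 to Cb6 is 2 semitones, which makes it a diminished third; the second version is lower, so the direction is down.
Checking another pair — F6 → D#6 — gives the same interval.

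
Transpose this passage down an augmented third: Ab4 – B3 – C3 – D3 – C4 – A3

Ab4 to Fbb4
B3 to Gb3
C3 to Abb2
D3 to Bbb2
C4 to Abb3
A3 to Fb3

Fbb4 Gb3 Abb2 Bbb2 Abb3 Fb3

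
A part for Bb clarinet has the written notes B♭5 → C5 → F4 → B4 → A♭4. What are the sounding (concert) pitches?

Ab5 Bb4 Eb4 A4 Gb4

Written C4 on the Bb clarinet sounds as Bb3, a major second lower; apply that shift to every note.
Bb5 to Ab5
C5 to Bb4
F4 to Eb4
B4 to A4
Ab4 to Gb4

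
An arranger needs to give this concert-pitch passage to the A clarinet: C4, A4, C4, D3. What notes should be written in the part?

Written C4 sounds as A3 on the A clarinet, so concert pitches are written a minor third up.
C4 gives Eb4
A4 gives C5
C4 gives Eb4
D3 gives F3

Eb4 C5 Eb4 F3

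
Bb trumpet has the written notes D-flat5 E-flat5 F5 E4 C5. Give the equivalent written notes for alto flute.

First find concert pitch: the Bb trumpet sounds a major second below written, so D-flat5 E-flat5 F5 E4 C5 sounds Cb5 Db5 Eb5 D4 Bb4.
Then write for alto flute: it sounds a perfect fourth below written, so the part must be a perfect fourth above concert.
Cb5 → Fb5
Db5 → Gb5
Eb5 → Ab5
D4 → G4
Bb4 → Eb5

Fb5 Gb5 Ab5 G4 Eb5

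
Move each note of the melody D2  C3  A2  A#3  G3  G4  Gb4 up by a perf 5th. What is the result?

A2 G3 E3 E#4 D4 D5 Db5

D2 up a perfect fifth is A2.
C3: a fifth up reaches G, and 7 semitones makes it G3.
A2: a fifth up reaches E, and 7 semitones makes it E3.
A#3 up a perfect fifth is E#4.
A perfect fifth up from G3 gives D4.
G4: a fifth up reaches D, and 7 semitones makes it D5.
Gb4 up a perfect fifth is Db5.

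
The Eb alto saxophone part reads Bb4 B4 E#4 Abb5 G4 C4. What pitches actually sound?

Written C4 on the Eb alto saxophone sounds as Eb3, a major sixth lower; apply that shift to every note.
Bb4 becomes Db4
B4 becomes D4
E#4 becomes G#3
Abb5 becomes Cbb5
G4 becomes Bb3
C4 becomes Eb3

Db4 D4 G#3 Cbb5 Bb3 Eb3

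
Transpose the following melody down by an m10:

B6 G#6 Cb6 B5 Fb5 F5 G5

B6 gives G#5
G#6 gives E#5
Cb6 gives Ab4
B5 gives G#4
Fb5 gives Db4
F5 gives D4
G5 gives E4

G#5 E#5 Ab4 G#4 Db4 D4 E4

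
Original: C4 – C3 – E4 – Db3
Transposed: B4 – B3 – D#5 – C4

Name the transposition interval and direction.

From C4 to B4 is 7 letter names — a seventh of some quality.
C4 to B4 is 11 semitones, which makes it a major seventh; the second version is higher, so the direction is up.
Checking another pair — Db3 → C4 — gives the same interval.

up a major seventh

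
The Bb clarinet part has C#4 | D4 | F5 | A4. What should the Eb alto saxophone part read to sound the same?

G#4 A4 C6 E5

First find concert pitch: the Bb clarinet sounds a major second below written, so C#4 D4 F5 A4 sounds B3 C4 Eb5 G4.
Then write for Eb alto saxophone: it sounds a major sixth below written, so the part must be a major sixth above concert.
B3 → G#4
C4 → A4
Eb5 → C6
G4 → E5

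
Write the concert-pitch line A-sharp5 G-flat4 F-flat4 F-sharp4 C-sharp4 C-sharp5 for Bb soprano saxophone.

B#5 Ab4 Gb4 G#4 D#4 D#5

The Bb soprano saxophone sounds a major second below written, so the written part must be a major second above concert — transpose each note up.
A#5 gives B#5
Gb4 gives Ab4
Fb4 gives Gb4
F#4 gives G#4
C#4 gives D#4
C#5 gives D#5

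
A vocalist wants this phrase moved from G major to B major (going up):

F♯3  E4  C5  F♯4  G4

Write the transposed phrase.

A#3 G#4 E5 A#4 B4

From G up to B is a major third; apply that to each pitch.
F#3 gives A#3
E4 gives G#4
C5 gives E5
F#4 gives A#4
G4 gives B4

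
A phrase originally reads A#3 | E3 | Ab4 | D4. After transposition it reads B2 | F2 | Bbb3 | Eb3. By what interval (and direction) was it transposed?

Take the first pair: A#3 → B2. A to B spans 7 letter names, so the interval is some kind of seventh.
B2 to A#3 is 11 semitones, which makes it a major seventh; the second version is lower, so the direction is down.
Checking another pair — D4 → Eb3 — gives the same interval.

down a major seventh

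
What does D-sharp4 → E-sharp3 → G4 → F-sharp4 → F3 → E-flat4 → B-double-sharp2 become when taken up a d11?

G5 A4 Cb6 Bb5 Bbb4 Abb5 E#4

D#4 up a diminished eleventh is G5.
E#3: an eleventh up reaches A, and 16 semitones makes it A4.
G4 up a diminished eleventh is Cb6.
A diminished eleventh up from F#4 gives Bb5.
F3 up a diminished eleventh is Bbb4.
Eb4: an eleventh up reaches A, and 16 semitones makes it Abb5.
B##2 up a diminished eleventh is E#4.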